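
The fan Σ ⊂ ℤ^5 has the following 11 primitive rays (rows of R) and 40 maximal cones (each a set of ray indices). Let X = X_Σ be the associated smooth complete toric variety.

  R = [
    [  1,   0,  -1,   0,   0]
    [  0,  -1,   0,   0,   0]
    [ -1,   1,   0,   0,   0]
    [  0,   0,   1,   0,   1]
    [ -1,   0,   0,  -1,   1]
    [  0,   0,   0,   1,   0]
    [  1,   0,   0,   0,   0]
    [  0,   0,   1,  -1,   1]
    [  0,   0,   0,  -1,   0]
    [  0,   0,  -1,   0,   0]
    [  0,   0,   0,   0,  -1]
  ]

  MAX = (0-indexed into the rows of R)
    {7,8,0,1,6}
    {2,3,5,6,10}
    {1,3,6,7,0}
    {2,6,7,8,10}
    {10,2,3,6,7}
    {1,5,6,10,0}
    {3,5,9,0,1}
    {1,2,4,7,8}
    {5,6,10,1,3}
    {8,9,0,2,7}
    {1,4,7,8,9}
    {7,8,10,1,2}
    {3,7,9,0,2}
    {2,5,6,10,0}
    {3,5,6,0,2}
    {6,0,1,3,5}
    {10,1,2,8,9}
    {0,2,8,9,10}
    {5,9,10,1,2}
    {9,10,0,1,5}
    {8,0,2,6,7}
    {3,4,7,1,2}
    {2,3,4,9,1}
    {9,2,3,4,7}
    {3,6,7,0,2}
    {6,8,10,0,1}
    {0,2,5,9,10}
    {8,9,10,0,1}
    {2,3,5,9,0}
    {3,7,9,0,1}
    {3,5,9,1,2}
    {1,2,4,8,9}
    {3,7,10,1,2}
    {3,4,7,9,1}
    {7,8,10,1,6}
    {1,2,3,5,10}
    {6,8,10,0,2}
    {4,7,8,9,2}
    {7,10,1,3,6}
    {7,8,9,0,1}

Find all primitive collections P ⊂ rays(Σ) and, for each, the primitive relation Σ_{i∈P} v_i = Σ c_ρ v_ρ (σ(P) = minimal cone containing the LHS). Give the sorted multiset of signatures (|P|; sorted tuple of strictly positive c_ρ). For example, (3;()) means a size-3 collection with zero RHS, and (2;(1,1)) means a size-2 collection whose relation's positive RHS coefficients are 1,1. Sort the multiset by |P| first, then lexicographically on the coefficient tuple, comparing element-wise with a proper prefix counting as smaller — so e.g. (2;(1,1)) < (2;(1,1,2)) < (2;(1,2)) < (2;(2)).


The 15 primitive collections of Σ (r=11, n=5):

  {5,8}:  v_{5} + v_{8} = 0 — sig = (2;())
  {3,8}:  v_{3} + v_{8} = v_{7} — sig = (2;(1))
  {5,7}:  v_{5} + v_{7} = v_{3} — sig = (2;(1))
  {6,9}:  v_{6} + v_{9} = v_{0} — sig = (2;(1))
  {4,6}:  v_{4} + v_{6} = v_{7} + v_{9} — sig = (2;(1,1))
  {4,10}:  v_{4} + v_{10} = v_{1} + v_{2} + v_{8} — sig = (2;(1,1,1))
  {4,5}:  v_{4} + v_{5} = v_{1} + v_{2} + v_{3} + v_{9} — sig = (2;(1,1,1,1))
  {0,4}:  v_{0} + v_{4} = v_{7} + 2·v_{9} — sig = (2;(1,2))
  {1,2,6}:  v_{1} + v_{2} + v_{6} = 0 — sig = (3;())
  {3,9,10}:  v_{3} + v_{9} + v_{10} = 0 — sig = (3;())
  {0,1,2}:  v_{0} + v_{1} + v_{2} = v_{9} — sig = (3;(1))
  {0,3,10}:  v_{0} + v_{3} + v_{10} = v_{6} — sig = (3;(1))
  {7,9,10}:  v_{7} + v_{9} + v_{10} = v_{8} — sig = (3;(1))
  {0,7,10}:  v_{0} + v_{7} + v_{10} = v_{6} + v_{8} — sig = (3;(1,1))
  {1,2,7,9}:  v_{1} + v_{2} + v_{7} + v_{9} = v_{4} — sig = (4;(1))

Hence PRS(X_Σ) =
    |P|=2: 8 collections, coeffs (), (1), (1), (1), (1,1), (1,1,1), (1,1,1,1), (1,2)
    |P|=3: 6 collections, coeffs (), (), (1), (1), (1), (1,1)
    |P|=4: 1 collection, coeffs (1)


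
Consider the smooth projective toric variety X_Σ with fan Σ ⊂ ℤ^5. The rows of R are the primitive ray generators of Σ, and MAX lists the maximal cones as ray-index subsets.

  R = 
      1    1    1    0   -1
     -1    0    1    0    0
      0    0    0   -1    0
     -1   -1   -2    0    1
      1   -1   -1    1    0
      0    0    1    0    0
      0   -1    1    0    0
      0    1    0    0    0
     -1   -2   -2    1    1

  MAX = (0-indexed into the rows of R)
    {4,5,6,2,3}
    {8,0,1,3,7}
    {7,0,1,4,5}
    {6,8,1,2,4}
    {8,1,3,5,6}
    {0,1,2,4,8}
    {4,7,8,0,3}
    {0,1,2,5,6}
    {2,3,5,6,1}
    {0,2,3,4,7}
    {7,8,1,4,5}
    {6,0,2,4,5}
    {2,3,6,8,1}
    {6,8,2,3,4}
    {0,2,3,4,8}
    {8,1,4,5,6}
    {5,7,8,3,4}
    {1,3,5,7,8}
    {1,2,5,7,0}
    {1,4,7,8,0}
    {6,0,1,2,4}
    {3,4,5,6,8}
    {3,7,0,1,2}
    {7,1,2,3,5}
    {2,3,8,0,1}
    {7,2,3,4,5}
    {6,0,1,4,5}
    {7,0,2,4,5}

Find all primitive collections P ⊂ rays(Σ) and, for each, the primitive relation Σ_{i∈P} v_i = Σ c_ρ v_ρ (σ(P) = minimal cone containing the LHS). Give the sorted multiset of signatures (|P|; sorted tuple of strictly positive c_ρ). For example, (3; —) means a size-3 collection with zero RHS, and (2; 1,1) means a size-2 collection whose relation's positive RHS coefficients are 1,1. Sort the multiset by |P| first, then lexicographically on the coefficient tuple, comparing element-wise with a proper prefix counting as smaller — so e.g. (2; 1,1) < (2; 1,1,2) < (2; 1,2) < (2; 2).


The 10 primitive collections of Σ (r=9, n=5):

  {6,7}:  v_{6} + v_{7} = v_{5}  →  sig = (2; 1)
  {0,3,5}:  v_{0} + v_{3} + v_{5} = 0  →  sig = (3; —)
  {1,3,4}:  v_{1} + v_{3} + v_{4} = v_{8}  →  sig = (3; 1)
  {2,7,8}:  v_{2} + v_{7} + v_{8} = v_{3}  →  sig = (3; 1)
  {0,5,8}:  v_{0} + v_{5} + v_{8} = v_{1} + v_{4}  →  sig = (3; 1,1)
  {2,5,8}:  v_{2} + v_{5} + v_{8} = v_{3} + v_{6}  →  sig = (3; 1,1)
  {0,3,6}:  v_{0} + v_{3} + v_{6} = v_{1} + v_{2} + v_{4}  →  sig = (3; 1,1,1)
  {0,6,8}:  v_{0} + v_{6} + v_{8} = 2·v_{1} + v_{2} + 2·v_{4}  →  sig = (3; 1,2,2)
  {1,2,4,7}:  v_{1} + v_{2} + v_{4} + v_{7} = 0  →  sig = (4; —)
  {1,2,4,5}:  v_{1} + v_{2} + v_{4} + v_{5} = v_{6}  →  sig = (4; 1)

Hence PRS(X_Σ) =
    |P|=2: 1 collection, coeffs (1)
    |P|=3: 7 collections, coeffs (), (1), (1), (1,1), (1,1), (1,1,1), (1,2,2)
    |P|=4: 2 collections, coeffs (), (1)


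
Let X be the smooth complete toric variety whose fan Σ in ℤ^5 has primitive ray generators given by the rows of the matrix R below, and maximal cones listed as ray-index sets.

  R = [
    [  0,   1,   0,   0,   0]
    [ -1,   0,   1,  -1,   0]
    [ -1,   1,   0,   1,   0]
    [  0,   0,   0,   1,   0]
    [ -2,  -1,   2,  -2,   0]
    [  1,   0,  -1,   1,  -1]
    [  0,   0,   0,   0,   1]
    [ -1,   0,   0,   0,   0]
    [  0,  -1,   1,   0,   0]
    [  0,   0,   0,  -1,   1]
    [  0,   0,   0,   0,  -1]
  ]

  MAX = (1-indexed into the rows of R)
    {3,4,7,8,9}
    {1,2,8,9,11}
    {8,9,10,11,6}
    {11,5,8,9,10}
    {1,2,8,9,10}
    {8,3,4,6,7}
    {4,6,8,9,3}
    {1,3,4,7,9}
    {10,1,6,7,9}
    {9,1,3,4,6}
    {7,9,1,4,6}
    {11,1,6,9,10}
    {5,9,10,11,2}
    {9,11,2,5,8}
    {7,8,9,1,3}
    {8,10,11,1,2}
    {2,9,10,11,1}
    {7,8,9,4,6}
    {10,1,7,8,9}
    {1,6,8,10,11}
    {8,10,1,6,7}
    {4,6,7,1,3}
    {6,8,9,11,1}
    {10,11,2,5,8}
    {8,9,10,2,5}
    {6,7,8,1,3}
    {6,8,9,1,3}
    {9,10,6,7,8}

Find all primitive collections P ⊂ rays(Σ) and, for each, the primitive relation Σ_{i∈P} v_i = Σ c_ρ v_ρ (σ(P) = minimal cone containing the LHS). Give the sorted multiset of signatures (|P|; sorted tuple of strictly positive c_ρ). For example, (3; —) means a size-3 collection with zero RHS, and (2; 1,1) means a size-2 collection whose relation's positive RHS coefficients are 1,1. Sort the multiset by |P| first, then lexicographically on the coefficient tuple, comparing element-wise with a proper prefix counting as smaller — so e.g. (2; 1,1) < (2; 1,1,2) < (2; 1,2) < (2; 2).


The 20 primitive collections of Σ (r=11, n=5):

  P = {7,11}:  v_{7} + v_{11} = 0 ; sig = (2; —)
  P = {2,6}:  v_{2} + v_{6} = v_{11} ; sig = (2; 1)
  P = {4,10}:  v_{4} + v_{10} = v_{7} ; sig = (2; 1)
  P = {2,4}:  v_{2} + v_{4} = v_{1} + v_{8} + v_{9} ; sig = (2; 1,1,1)
  P = {3,10}:  v_{3} + v_{10} = v_{1} + v_{7} + v_{8} ; sig = (2; 1,1,1)
  P = {4,5}:  v_{4} + v_{5} = v_{2} + v_{8} + v_{9} ; sig = (2; 1,1,1)
  P = {2,7}:  v_{2} + v_{7} = v_{1} + v_{8} + v_{9} + v_{10} ; sig = (2; 1,1,1,1)
  P = {4,11}:  v_{4} + v_{11} = v_{1} + v_{6} + v_{8} + v_{9} ; sig = (2; 1,1,1,1)
  P = {5,7}:  v_{5} + v_{7} = v_{2} + v_{8} + v_{9} + v_{10} ; sig = (2; 1,1,1,1)
  P = {3,5}:  v_{3} + v_{5} = v_{1} + v_{2} + 2·v_{8} + v_{9} ; sig = (2; 1,1,1,2)
  P = {5,6}:  v_{5} + v_{6} = v_{8} + v_{9} + v_{10} + 2·v_{11} ; sig = (2; 1,1,1,2)
  P = {3,11}:  v_{3} + v_{11} = 2·v_{1} + v_{6} + 2·v_{8} + v_{9} ; sig = (2; 1,1,2,2)
  P = {2,3}:  v_{2} + v_{3} = 2·v_{1} + 2·v_{8} + v_{9} ; sig = (2; 1,2,2)
  P = {1,5}:  v_{1} + v_{5} = 2·v_{2} ; sig = (2; 2)
  P = {1,4,8}:  v_{1} + v_{4} + v_{8} = v_{3} ; sig = (3; 1)
  P = {3,6,7,9}:  v_{3} + v_{6} + v_{7} + v_{9} = 2·v_{4} ; sig = (4; 2)
  P = {1,6,8,9,10}:  v_{1} + v_{6} + v_{8} + v_{9} + v_{10} = 0 ; sig = (5; —)
  P = {1,6,7,8,9}:  v_{1} + v_{6} + v_{7} + v_{8} + v_{9} = v_{4} ; sig = (5; 1)
  P = {1,8,9,10,11}:  v_{1} + v_{8} + v_{9} + v_{10} + v_{11} = v_{2} ; sig = (5; 1)
  P = {2,8,9,10,11}:  v_{2} + v_{8} + v_{9} + v_{10} + v_{11} = v_{5} ; sig = (5; 1)

Sorted signature multiset PRS(X):
    |P|=2: 14 collections, coeffs (), (1), (1), (1,1,1), (1,1,1), (1,1,1), (1,1,1,1), (1,1,1,1), (1,1,1,1), (1,1,1,2), (1,1,1,2), (1,1,2,2), (1,2,2), (2)
    |P|=3: 1 collection, coeffs (1)
    |P|=4: 1 collection, coeffs (2)
    |P|=5: 4 collections, coeffs (), (1), (1), (1)


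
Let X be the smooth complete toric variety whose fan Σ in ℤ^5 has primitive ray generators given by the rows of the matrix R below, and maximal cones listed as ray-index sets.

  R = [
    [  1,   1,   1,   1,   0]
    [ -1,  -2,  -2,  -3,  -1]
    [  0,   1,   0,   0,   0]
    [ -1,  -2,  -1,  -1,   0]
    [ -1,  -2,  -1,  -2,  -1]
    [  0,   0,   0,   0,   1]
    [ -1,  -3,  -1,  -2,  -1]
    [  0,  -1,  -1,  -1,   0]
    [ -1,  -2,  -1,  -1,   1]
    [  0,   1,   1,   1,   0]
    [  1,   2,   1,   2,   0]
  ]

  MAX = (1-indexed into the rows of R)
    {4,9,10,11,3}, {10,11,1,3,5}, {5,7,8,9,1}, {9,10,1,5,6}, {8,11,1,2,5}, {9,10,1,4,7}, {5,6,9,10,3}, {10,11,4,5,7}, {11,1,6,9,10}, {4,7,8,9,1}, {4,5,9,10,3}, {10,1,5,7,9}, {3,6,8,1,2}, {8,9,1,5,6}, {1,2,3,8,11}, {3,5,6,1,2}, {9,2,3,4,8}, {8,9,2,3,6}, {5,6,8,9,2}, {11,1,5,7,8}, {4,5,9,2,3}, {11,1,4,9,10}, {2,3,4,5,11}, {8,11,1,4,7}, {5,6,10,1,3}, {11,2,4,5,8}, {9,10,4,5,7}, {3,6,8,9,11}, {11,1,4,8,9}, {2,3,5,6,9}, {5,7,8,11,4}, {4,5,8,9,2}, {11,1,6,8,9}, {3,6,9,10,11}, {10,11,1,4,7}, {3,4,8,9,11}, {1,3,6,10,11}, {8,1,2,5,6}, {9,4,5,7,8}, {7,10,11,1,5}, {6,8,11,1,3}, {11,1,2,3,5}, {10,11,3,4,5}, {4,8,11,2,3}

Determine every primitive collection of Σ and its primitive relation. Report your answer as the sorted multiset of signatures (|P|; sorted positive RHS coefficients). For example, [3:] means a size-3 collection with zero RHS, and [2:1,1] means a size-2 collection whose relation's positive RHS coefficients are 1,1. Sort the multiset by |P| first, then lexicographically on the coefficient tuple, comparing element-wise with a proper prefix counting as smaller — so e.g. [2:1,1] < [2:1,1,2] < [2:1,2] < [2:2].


|primitive collections| = 17. Relations:

  • {8,10}:  v_{8} + v_{10} = 0  ⟹  sig = [2:]
  • {3,7}:  v_{3} + v_{7} = v_{5}  ⟹  sig = [2:1]
  • {4,6}:  v_{4} + v_{6} = v_{9}  ⟹  sig = [2:1]
  • {2,10}:  v_{2} + v_{10} = v_{3} + v_{5}  ⟹  sig = [2:1,1]
  • {6,7}:  v_{6} + v_{7} = v_{1} + v_{5} + v_{9}  ⟹  sig = [2:1,1,1]
  • {2,7}:  v_{2} + v_{7} = 2·v_{5} + v_{8}  ⟹  sig = [2:1,2]
  • {1,3,4}:  v_{1} + v_{3} + v_{4} = 0  ⟹  sig = [3:]
  • {5,6,11}:  v_{5} + v_{6} + v_{11} = 0  ⟹  sig = [3:]
  • {1,3,9}:  v_{1} + v_{3} + v_{9} = v_{6}  ⟹  sig = [3:1]
  • {1,4,5}:  v_{1} + v_{4} + v_{5} = v_{7}  ⟹  sig = [3:1]
  • {3,5,8}:  v_{3} + v_{5} + v_{8} = v_{2}  ⟹  sig = [3:1]
  • {5,9,11}:  v_{5} + v_{9} + v_{11} = v_{4}  ⟹  sig = [3:1]
  • {1,2,4}:  v_{1} + v_{2} + v_{4} = v_{5} + v_{8}  ⟹  sig = [3:1,1]
  • {2,6,11}:  v_{2} + v_{6} + v_{11} = v_{3} + v_{8}  ⟹  sig = [3:1,1]
  • {1,2,9}:  v_{1} + v_{2} + v_{9} = v_{5} + v_{6} + v_{8}  ⟹  sig = [3:1,1,1]
  • {2,9,11}:  v_{2} + v_{9} + v_{11} = v_{3} + v_{4} + v_{8}  ⟹  sig = [3:1,1,1]
  • {7,9,11}:  v_{7} + v_{9} + v_{11} = v_{1} + 2·v_{4}  ⟹  sig = [3:1,2]

so the primitive-relation signature multiset is
[[2:], [2:1], [2:1], [2:1,1], [2:1,1,1], [2:1,2], [3:], [3:], [3:1], [3:1], [3:1], [3:1], [3:1,1], [3:1,1], [3:1,1,1], [3:1,1,1], [3:1,2]]


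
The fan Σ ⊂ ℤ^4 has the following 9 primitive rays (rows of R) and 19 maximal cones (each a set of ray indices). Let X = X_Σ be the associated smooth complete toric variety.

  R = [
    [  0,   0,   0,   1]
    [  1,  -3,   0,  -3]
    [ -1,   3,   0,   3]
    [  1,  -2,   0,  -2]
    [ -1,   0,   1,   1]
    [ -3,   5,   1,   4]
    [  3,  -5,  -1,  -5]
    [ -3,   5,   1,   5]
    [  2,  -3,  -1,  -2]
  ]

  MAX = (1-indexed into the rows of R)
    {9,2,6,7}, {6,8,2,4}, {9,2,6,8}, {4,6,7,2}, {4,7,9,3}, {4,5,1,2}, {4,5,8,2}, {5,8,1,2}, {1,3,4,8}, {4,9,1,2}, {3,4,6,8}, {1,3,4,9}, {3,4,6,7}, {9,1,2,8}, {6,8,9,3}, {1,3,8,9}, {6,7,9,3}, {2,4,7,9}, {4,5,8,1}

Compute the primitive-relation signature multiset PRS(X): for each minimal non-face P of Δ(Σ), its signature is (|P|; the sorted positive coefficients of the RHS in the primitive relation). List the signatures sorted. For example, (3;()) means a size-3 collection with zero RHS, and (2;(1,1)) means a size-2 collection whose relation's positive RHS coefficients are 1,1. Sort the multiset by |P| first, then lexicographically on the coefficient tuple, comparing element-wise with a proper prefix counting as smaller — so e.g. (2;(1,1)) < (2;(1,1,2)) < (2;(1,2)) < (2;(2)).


11 collections generate NE(X_Σ); each relation:

  {2,3}:  v_{2} + v_{3} = 0  →  sig = (2;())
  {7,8}:  v_{7} + v_{8} = 0  →  sig = (2;())
  {1,6}:  v_{1} + v_{6} = v_{8}  →  sig = (2;(1))
  {1,7}:  v_{1} + v_{7} = v_{4} + v_{9}  →  sig = (2;(1,1))
  {3,5}:  v_{3} + v_{5} = v_{1} + v_{4} + v_{8}  →  sig = (2;(1,1,1))
  {5,7}:  v_{5} + v_{7} = v_{1} + v_{2} + v_{4}  →  sig = (2;(1,1,1))
  {5,6}:  v_{5} + v_{6} = v_{2} + v_{4} + 2·v_{8}  →  sig = (2;(1,1,2))
  {5,9}:  v_{5} + v_{9} = 2·v_{1} + v_{2}  →  sig = (2;(1,2))
  {4,6,9}:  v_{4} + v_{6} + v_{9} = 0  →  sig = (3;())
  {4,8,9}:  v_{4} + v_{8} + v_{9} = v_{1}  →  sig = (3;(1))
  {1,2,4,8}:  v_{1} + v_{2} + v_{4} + v_{8} = v_{5}  →  sig = (4;(1))

Sorted signature multiset PRS(X):
    |P|=2: 8 collections, coeffs (), (), (1), (1,1), (1,1,1), (1,1,1), (1,1,2), (1,2)
    |P|=3: 2 collections, coeffs (), (1)
    |P|=4: 1 collection, coeffs (1)


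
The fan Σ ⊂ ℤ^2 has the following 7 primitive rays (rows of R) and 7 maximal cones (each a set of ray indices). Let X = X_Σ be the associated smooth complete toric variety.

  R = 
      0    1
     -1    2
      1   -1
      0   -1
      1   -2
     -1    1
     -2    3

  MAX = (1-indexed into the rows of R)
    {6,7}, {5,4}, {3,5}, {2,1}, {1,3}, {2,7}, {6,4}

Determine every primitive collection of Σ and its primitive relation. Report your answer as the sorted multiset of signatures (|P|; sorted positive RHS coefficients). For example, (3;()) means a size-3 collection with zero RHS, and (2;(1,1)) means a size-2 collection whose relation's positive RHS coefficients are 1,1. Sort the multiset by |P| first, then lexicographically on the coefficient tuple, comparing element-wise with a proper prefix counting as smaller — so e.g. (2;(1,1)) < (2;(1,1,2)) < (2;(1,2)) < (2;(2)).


Σ has 14 primitive collections:

  P={1,4}:  v_{1} + v_{4} = 0  ⟹  sig = (2;())
  P={2,5}:  v_{2} + v_{5} = 0  ⟹  sig = (2;())
  P={3,6}:  v_{3} + v_{6} = 0  ⟹  sig = (2;())
  P={1,5}:  v_{1} + v_{5} = v_{3}  ⟹  sig = (2;(1))
  P={1,6}:  v_{1} + v_{6} = v_{2}  ⟹  sig = (2;(1))
  P={2,3}:  v_{2} + v_{3} = v_{1}  ⟹  sig = (2;(1))
  P={2,4}:  v_{2} + v_{4} = v_{6}  ⟹  sig = (2;(1))
  P={2,6}:  v_{2} + v_{6} = v_{7}  ⟹  sig = (2;(1))
  P={3,4}:  v_{3} + v_{4} = v_{5}  ⟹  sig = (2;(1))
  P={3,7}:  v_{3} + v_{7} = v_{2}  ⟹  sig = (2;(1))
  P={5,6}:  v_{5} + v_{6} = v_{4}  ⟹  sig = (2;(1))
  P={5,7}:  v_{5} + v_{7} = v_{6}  ⟹  sig = (2;(1))
  P={1,7}:  v_{1} + v_{7} = 2·v_{2}  ⟹  sig = (2;(2))
  P={4,7}:  v_{4} + v_{7} = 2·v_{6}  ⟹  sig = (2;(2))

Sorted signature multiset PRS(X):
[(2;()), (2;()), (2;()), (2;(1)), (2;(1)), (2;(1)), (2;(1)), (2;(1)), (2;(1)), (2;(1)), (2;(1)), (2;(1)), (2;(2)), (2;(2))]


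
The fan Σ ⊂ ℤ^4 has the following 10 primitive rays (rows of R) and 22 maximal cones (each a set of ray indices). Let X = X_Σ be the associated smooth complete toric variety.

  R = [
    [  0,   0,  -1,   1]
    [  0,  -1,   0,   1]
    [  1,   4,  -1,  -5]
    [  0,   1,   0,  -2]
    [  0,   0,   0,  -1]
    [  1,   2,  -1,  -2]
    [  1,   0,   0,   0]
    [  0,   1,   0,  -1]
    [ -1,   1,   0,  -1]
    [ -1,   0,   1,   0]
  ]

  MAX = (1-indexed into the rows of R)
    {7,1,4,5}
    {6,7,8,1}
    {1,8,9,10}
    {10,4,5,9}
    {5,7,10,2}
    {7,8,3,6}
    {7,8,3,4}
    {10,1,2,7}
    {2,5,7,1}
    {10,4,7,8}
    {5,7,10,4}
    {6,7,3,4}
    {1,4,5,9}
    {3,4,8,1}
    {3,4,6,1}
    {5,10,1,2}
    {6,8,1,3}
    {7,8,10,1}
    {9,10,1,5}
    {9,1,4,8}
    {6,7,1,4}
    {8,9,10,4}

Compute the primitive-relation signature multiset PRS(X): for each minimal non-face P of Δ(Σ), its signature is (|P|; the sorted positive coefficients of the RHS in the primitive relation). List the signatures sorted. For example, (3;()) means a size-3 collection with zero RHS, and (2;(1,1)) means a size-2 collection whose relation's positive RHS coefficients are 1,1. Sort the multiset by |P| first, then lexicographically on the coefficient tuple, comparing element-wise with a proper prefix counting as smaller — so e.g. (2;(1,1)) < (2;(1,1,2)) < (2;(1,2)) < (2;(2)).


Σ has 18 primitive collections:

  P={2,8}:  v_{2} + v_{8} = 0  ⟹  sig = (2;())
  P={2,4}:  v_{2} + v_{4} = v_{5}  ⟹  sig = (2;(1))
  P={5,8}:  v_{5} + v_{8} = v_{4}  ⟹  sig = (2;(1))
  P={7,9}:  v_{7} + v_{9} = v_{8}  ⟹  sig = (2;(1))
  P={2,3}:  v_{2} + v_{3} = v_{4} + v_{6}  ⟹  sig = (2;(1,1))
  P={2,6}:  v_{2} + v_{6} = v_{1} + v_{4} + v_{7}  ⟹  sig = (2;(1,1,1))
  P={2,9}:  v_{2} + v_{9} = v_{1} + v_{5} + v_{10}  ⟹  sig = (2;(1,1,1))
  P={5,6}:  v_{5} + v_{6} = v_{1} + 2·v_{4} + v_{7}  ⟹  sig = (2;(1,1,2))
  P={6,9}:  v_{6} + v_{9} = v_{1} + v_{4} + 2·v_{8}  ⟹  sig = (2;(1,1,2))
  P={3,5}:  v_{3} + v_{5} = 2·v_{4} + v_{6}  ⟹  sig = (2;(1,2))
  P={3,9}:  v_{3} + v_{9} = v_{1} + 2·v_{4} + 3·v_{8}  ⟹  sig = (2;(1,2,3))
  P={3,10}:  v_{3} + v_{10} = v_{4} + 3·v_{8}  ⟹  sig = (2;(1,3))
  P={6,10}:  v_{6} + v_{10} = 2·v_{8}  ⟹  sig = (2;(2))
  P={1,4,10}:  v_{1} + v_{4} + v_{10} = v_{9}  ⟹  sig = (3;(1))
  P={4,6,8}:  v_{4} + v_{6} + v_{8} = v_{3}  ⟹  sig = (3;(1))
  P={1,3,7}:  v_{1} + v_{3} + v_{7} = 2·v_{6}  ⟹  sig = (3;(2))
  P={1,5,7,10}:  v_{1} + v_{5} + v_{7} + v_{10} = 0  ⟹  sig = (4;())
  P={1,4,7,8}:  v_{1} + v_{4} + v_{7} + v_{8} = v_{6}  ⟹  sig = (4;(1))

so the primitive-relation signature multiset is
    (2;())
    (2;(1))
    (2;(1))
    (2;(1))
    (2;(1,1))
    (2;(1,1,1))
    (2;(1,1,1))
    (2;(1,1,2))
    (2;(1,1,2))
    (2;(1,2))
    (2;(1,2,3))
    (2;(1,3))
    (2;(2))
    (3;(1))
    (3;(1))
    (3;(2))
    (4;())
    (4;(1))


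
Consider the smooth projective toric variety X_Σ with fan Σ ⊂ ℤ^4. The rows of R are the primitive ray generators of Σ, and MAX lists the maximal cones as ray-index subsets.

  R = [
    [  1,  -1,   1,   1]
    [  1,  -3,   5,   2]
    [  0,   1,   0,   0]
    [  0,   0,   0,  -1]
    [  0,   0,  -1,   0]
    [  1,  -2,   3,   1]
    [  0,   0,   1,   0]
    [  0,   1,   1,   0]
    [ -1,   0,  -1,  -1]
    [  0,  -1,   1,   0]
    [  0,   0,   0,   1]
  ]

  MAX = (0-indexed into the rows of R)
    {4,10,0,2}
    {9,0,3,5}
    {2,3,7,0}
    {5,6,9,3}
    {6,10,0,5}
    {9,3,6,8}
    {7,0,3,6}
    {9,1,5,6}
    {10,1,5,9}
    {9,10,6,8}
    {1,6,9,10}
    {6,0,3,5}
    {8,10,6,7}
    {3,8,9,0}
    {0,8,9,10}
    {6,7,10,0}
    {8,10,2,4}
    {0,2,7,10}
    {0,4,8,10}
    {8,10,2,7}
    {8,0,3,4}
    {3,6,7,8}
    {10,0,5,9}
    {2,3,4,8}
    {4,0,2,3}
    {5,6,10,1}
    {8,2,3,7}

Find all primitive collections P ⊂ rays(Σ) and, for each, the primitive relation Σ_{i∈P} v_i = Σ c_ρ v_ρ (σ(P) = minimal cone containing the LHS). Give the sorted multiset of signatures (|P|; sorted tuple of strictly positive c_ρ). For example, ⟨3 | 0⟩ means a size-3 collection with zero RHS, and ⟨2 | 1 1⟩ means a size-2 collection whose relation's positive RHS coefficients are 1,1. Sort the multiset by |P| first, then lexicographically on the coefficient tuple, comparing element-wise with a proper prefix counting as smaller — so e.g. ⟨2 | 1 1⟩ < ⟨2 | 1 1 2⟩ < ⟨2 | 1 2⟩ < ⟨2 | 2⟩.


The 22 primitive collections of Σ (r=11, n=4):

  • {3,10}:  v_{3} + v_{10} = 0  ⟹  sig = ⟨2 | 0⟩
  • {4,6}:  v_{4} + v_{6} = 0  ⟹  sig = ⟨2 | 0⟩
  • {2,6}:  v_{2} + v_{6} = v_{7}  ⟹  sig = ⟨2 | 1⟩
  • {2,9}:  v_{2} + v_{9} = v_{6}  ⟹  sig = ⟨2 | 1⟩
  • {4,7}:  v_{4} + v_{7} = v_{2}  ⟹  sig = ⟨2 | 1⟩
  • {4,5}:  v_{4} + v_{5} = v_{0} + v_{9}  ⟹  sig = ⟨2 | 1 1⟩
  • {4,9}:  v_{4} + v_{9} = v_{0} + v_{8}  ⟹  sig = ⟨2 | 1 1⟩
  • {1,3}:  v_{1} + v_{3} = v_{5} + v_{6} + v_{9}  ⟹  sig = ⟨2 | 1 1 1⟩
  • {1,4}:  v_{1} + v_{4} = v_{5} + v_{9} + v_{10}  ⟹  sig = ⟨2 | 1 1 1⟩
  • {1,2}:  v_{1} + v_{2} = v_{5} + 2·v_{6} + v_{10}  ⟹  sig = ⟨2 | 1 1 2⟩
  • {1,7}:  v_{1} + v_{7} = v_{5} + 3·v_{6} + v_{10}  ⟹  sig = ⟨2 | 1 1 3⟩
  • {1,8}:  v_{1} + v_{8} = v_{6} + 3·v_{9} + v_{10}  ⟹  sig = ⟨2 | 1 1 3⟩
  • {0,1}:  v_{0} + v_{1} = 2·v_{5} + v_{10}  ⟹  sig = ⟨2 | 1 2⟩
  • {2,5}:  v_{2} + v_{5} = v_{0} + 2·v_{6}  ⟹  sig = ⟨2 | 1 2⟩
  • {5,7}:  v_{5} + v_{7} = v_{0} + 3·v_{6}  ⟹  sig = ⟨2 | 1 3⟩
  • {5,8}:  v_{5} + v_{8} = 2·v_{9}  ⟹  sig = ⟨2 | 2⟩
  • {7,9}:  v_{7} + v_{9} = 2·v_{6}  ⟹  sig = ⟨2 | 2⟩
  • {0,2,8}:  v_{0} + v_{2} + v_{8} = 0  ⟹  sig = ⟨3 | 0⟩
  • {0,6,8}:  v_{0} + v_{6} + v_{8} = v_{9}  ⟹  sig = ⟨3 | 1⟩
  • {0,6,9}:  v_{0} + v_{6} + v_{9} = v_{5}  ⟹  sig = ⟨3 | 1⟩
  • {0,7,8}:  v_{0} + v_{7} + v_{8} = v_{6}  ⟹  sig = ⟨3 | 1⟩
  • {5,6,9,10}:  v_{5} + v_{6} + v_{9} + v_{10} = v_{1}  ⟹  sig = ⟨4 | 1⟩

Hence PRS(X_Σ) =
[⟨2 | 0⟩, ⟨2 | 0⟩, ⟨2 | 1⟩, ⟨2 | 1⟩, ⟨2 | 1⟩, ⟨2 | 1 1⟩, ⟨2 | 1 1⟩, ⟨2 | 1 1 1⟩, ⟨2 | 1 1 1⟩, ⟨2 | 1 1 2⟩, ⟨2 | 1 1 3⟩, ⟨2 | 1 1 3⟩, ⟨2 | 1 2⟩, ⟨2 | 1 2⟩, ⟨2 | 1 3⟩, ⟨2 | 2⟩, ⟨2 | 2⟩, ⟨3 | 0⟩, ⟨3 | 1⟩, ⟨3 | 1⟩, ⟨3 | 1⟩, ⟨4 | 1⟩]


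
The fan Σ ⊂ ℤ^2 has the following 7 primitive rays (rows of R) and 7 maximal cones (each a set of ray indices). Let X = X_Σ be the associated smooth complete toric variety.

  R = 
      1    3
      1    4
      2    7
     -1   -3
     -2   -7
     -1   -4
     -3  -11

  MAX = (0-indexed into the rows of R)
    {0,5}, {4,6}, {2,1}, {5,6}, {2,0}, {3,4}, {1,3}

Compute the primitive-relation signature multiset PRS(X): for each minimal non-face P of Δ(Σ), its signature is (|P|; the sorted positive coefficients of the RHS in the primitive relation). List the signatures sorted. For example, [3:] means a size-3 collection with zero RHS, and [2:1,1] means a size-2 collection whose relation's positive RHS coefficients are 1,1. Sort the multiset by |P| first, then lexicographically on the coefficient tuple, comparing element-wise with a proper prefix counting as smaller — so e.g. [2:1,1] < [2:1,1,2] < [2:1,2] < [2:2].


The 14 primitive collections of Σ (r=7, n=2):

  P = {0,3}:  v_{0} + v_{3} = 0  ⇒ sig = [2:]
  P = {1,5}:  v_{1} + v_{5} = 0  ⇒ sig = [2:]
  P = {2,4}:  v_{2} + v_{4} = 0  ⇒ sig = [2:]
  P = {0,1}:  v_{0} + v_{1} = v_{2}  ⇒ sig = [2:1]
  P = {0,4}:  v_{0} + v_{4} = v_{5}  ⇒ sig = [2:1]
  P = {1,4}:  v_{1} + v_{4} = v_{3}  ⇒ sig = [2:1]
  P = {1,6}:  v_{1} + v_{6} = v_{4}  ⇒ sig = [2:1]
  P = {2,3}:  v_{2} + v_{3} = v_{1}  ⇒ sig = [2:1]
  P = {2,5}:  v_{2} + v_{5} = v_{0}  ⇒ sig = [2:1]
  P = {2,6}:  v_{2} + v_{6} = v_{5}  ⇒ sig = [2:1]
  P = {3,5}:  v_{3} + v_{5} = v_{4}  ⇒ sig = [2:1]
  P = {4,5}:  v_{4} + v_{5} = v_{6}  ⇒ sig = [2:1]
  P = {0,6}:  v_{0} + v_{6} = 2·v_{5}  ⇒ sig = [2:2]
  P = {3,6}:  v_{3} + v_{6} = 2·v_{4}  ⇒ sig = [2:2]

Sorted signature multiset PRS(X):
[[2:], [2:], [2:], [2:1], [2:1], [2:1], [2:1], [2:1], [2:1], [2:1], [2:1], [2:1], [2:2], [2:2]]


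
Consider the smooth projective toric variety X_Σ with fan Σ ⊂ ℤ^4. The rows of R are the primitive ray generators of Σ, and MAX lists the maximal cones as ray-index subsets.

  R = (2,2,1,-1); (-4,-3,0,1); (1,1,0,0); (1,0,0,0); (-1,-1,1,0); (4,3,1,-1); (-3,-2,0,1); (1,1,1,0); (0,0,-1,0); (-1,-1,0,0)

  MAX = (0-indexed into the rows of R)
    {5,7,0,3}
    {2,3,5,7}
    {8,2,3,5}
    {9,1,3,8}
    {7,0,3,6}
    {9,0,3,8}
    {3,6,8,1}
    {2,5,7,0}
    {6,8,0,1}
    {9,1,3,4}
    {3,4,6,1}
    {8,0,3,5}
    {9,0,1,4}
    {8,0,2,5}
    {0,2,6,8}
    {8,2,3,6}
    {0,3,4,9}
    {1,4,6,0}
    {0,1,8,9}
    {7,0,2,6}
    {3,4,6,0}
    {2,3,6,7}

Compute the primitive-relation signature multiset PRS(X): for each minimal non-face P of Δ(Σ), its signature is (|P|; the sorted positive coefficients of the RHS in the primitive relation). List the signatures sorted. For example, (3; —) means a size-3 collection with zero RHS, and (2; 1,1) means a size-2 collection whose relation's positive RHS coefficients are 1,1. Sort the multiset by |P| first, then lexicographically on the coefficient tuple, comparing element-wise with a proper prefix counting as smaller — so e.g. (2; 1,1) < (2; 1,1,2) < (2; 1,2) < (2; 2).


Minimal non-faces — 16 found among 10 rays, 22 max cones:

  P={2,9}:  v_{2} + v_{9} = 0  →  sig = (2; —)
  P={1,2}:  v_{1} + v_{2} = v_{6}  →  sig = (2; 1)
  P={4,8}:  v_{4} + v_{8} = v_{9}  →  sig = (2; 1)
  P={5,6}:  v_{5} + v_{6} = v_{7}  →  sig = (2; 1)
  P={6,9}:  v_{6} + v_{9} = v_{1}  →  sig = (2; 1)
  P={7,8}:  v_{7} + v_{8} = v_{2}  →  sig = (2; 1)
  P={5,9}:  v_{5} + v_{9} = v_{0} + v_{3}  →  sig = (2; 1,1)
  P={1,5}:  v_{1} + v_{5} = v_{0} + v_{3} + v_{6}  →  sig = (2; 1,1,1)
  P={2,4}:  v_{2} + v_{4} = v_{0} + v_{3} + v_{6}  →  sig = (2; 1,1,1)
  P={7,9}:  v_{7} + v_{9} = v_{0} + v_{3} + v_{6}  →  sig = (2; 1,1,1)
  P={1,7}:  v_{1} + v_{7} = v_{0} + v_{3} + 2·v_{6}  →  sig = (2; 1,1,2)
  P={4,5}:  v_{4} + v_{5} = 2·v_{0} + 2·v_{3} + v_{6}  →  sig = (2; 1,2,2)
  P={4,7}:  v_{4} + v_{7} = 2·v_{0} + 2·v_{3} + 2·v_{6}  →  sig = (2; 2,2,2)
  P={0,1,3}:  v_{0} + v_{1} + v_{3} = v_{4}  →  sig = (3; 1)
  P={0,2,3}:  v_{0} + v_{2} + v_{3} = v_{5}  →  sig = (3; 1)
  P={0,3,6,8}:  v_{0} + v_{3} + v_{6} + v_{8} = 0  →  sig = (4; —)

Hence PRS(X_Σ) =
[(2; —), (2; 1), (2; 1), (2; 1), (2; 1), (2; 1), (2; 1,1), (2; 1,1,1), (2; 1,1,1), (2; 1,1,1), (2; 1,1,2), (2; 1,2,2), (2; 2,2,2), (3; 1), (3; 1), (4; —)]


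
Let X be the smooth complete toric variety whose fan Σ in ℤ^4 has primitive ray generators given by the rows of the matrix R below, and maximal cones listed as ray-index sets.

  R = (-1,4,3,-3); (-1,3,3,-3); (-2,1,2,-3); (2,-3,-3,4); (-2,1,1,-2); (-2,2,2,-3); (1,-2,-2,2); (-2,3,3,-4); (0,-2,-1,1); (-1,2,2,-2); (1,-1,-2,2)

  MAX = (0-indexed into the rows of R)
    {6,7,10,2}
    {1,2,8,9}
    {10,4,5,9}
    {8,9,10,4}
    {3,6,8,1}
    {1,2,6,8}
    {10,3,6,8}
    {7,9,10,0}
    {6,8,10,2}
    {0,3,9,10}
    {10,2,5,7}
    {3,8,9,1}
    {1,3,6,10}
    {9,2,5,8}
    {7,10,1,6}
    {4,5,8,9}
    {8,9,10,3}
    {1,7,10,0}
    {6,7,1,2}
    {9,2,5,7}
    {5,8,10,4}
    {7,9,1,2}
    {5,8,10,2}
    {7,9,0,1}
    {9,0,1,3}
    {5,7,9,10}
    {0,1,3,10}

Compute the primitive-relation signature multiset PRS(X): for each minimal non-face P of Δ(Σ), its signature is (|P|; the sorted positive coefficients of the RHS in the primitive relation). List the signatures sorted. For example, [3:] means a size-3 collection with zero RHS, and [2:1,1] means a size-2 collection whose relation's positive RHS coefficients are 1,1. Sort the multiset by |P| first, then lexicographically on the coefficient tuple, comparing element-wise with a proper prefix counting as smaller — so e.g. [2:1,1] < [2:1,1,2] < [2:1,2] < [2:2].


|primitive collections| = 22. Relations:

  {3,7}:  v_{3} + v_{7} = 0  so sig = [2:]
  {6,9}:  v_{6} + v_{9} = 0  so sig = [2:]
  {0,8}:  v_{0} + v_{8} = v_{9}  so sig = [2:1]
  {2,3}:  v_{2} + v_{3} = v_{8}  so sig = [2:1]
  {7,8}:  v_{7} + v_{8} = v_{2}  so sig = [2:1]
  {0,2}:  v_{0} + v_{2} = v_{7} + v_{9}  so sig = [2:1,1]
  {0,6}:  v_{0} + v_{6} = v_{1} + v_{10}  so sig = [2:1,1]
  {1,4}:  v_{1} + v_{4} = v_{5} + v_{9}  so sig = [2:1,1]
  {1,5}:  v_{1} + v_{5} = v_{7} + v_{9}  so sig = [2:1,1]
  {5,6}:  v_{5} + v_{6} = v_{2} + v_{10}  so sig = [2:1,1]
  {3,5}:  v_{3} + v_{5} = v_{8} + v_{9} + v_{10}  so sig = [2:1,1,1]
  {4,6}:  v_{4} + v_{6} = v_{5} + v_{8} + v_{10}  so sig = [2:1,1,1]
  {0,4}:  v_{0} + v_{4} = v_{5} + 2·v_{9} + v_{10}  so sig = [2:1,1,2]
  {0,5}:  v_{0} + v_{5} = v_{7} + 2·v_{9} + v_{10}  so sig = [2:1,1,2]
  {2,4}:  v_{2} + v_{4} = 2·v_{5} + v_{8}  so sig = [2:1,2]
  {4,7}:  v_{4} + v_{7} = 2·v_{5}  so sig = [2:2]
  {3,4}:  v_{3} + v_{4} = 2·v_{8} + 2·v_{9} + 2·v_{10}  so sig = [2:2,2,2]
  {1,8,10}:  v_{1} + v_{8} + v_{10} = 0  so sig = [3:]
  {1,2,10}:  v_{1} + v_{2} + v_{10} = v_{7}  so sig = [3:1]
  {1,9,10}:  v_{1} + v_{9} + v_{10} = v_{0}  so sig = [3:1]
  {2,9,10}:  v_{2} + v_{9} + v_{10} = v_{5}  so sig = [3:1]
  {5,8,9,10}:  v_{5} + v_{8} + v_{9} + v_{10} = v_{4}  so sig = [4:1]

so the primitive-relation signature multiset is
    |P|=2: 17 collections, coeffs (), (), (1), (1), (1), (1,1), (1,1), (1,1), (1,1), (1,1), (1,1,1), (1,1,1), (1,1,2), (1,1,2), (1,2), (2), (2,2,2)
    |P|=3: 4 collections, coeffs (), (1), (1), (1)
    |P|=4: 1 collection, coeffs (1)


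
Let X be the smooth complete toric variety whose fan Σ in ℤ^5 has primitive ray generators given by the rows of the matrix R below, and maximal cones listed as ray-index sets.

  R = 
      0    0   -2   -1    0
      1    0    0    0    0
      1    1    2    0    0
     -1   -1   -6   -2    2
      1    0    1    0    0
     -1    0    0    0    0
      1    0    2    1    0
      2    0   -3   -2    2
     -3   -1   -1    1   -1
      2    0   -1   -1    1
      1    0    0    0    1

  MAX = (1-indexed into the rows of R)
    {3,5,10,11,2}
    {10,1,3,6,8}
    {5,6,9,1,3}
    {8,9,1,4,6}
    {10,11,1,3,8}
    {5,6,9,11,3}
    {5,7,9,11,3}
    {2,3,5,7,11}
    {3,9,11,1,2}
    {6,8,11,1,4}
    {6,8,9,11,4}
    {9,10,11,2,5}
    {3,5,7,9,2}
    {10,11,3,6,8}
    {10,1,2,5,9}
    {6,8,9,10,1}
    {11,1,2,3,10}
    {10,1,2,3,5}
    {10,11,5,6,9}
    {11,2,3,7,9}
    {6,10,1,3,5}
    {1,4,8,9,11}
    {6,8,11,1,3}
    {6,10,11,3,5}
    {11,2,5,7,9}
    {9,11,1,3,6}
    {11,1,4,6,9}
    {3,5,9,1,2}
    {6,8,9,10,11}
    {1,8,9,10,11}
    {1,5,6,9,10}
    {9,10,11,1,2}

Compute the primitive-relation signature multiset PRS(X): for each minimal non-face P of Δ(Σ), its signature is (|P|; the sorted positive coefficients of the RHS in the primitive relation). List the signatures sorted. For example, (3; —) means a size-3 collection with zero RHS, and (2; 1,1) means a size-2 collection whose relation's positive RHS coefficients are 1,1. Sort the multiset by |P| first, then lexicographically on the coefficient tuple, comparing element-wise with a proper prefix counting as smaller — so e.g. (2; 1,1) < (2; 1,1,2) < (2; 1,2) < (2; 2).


18 collections generate NE(X_Σ); each relation:

  • {2,6}:  v_{2} + v_{6} = 0 — sig = (2; —)
  • {1,7}:  v_{1} + v_{7} = v_{2} — sig = (2; 1)
  • {7,8}:  v_{7} + v_{8} = v_{10} + v_{11} — sig = (2; 1,1)
  • {2,8}:  v_{2} + v_{8} = v_{1} + v_{10} + v_{11} — sig = (2; 1,1,1)
  • {4,7}:  v_{4} + v_{7} = v_{8} + v_{9} + v_{11} — sig = (2; 1,1,1)
  • {7,10}:  v_{7} + v_{10} = v_{2} + v_{5} + v_{11} — sig = (2; 1,1,1)
  • {2,4}:  v_{2} + v_{4} = v_{1} + v_{8} + v_{9} + v_{11} — sig = (2; 1,1,1,1)
  • {4,5}:  v_{4} + v_{5} = v_{6} + v_{8} + v_{9} + v_{10} — sig = (2; 1,1,1,1)
  • {6,7}:  v_{6} + v_{7} = v_{3} + v_{5} + v_{9} + v_{11} — sig = (2; 1,1,1,1)
  • {4,10}:  v_{4} + v_{10} = 2·v_{8} + v_{9} — sig = (2; 1,2)
  • {5,8}:  v_{5} + v_{8} = v_{6} + 2·v_{10} — sig = (2; 1,2)
  • {3,4}:  v_{3} + v_{4} = 2·v_{1} + 2·v_{6} + 2·v_{11} — sig = (2; 2,2,2)
  • {3,9,10}:  v_{3} + v_{9} + v_{10} = 0 — sig = (3; —)
  • {1,5,11}:  v_{1} + v_{5} + v_{11} = v_{10} — sig = (3; 1)
  • {3,8,9}:  v_{3} + v_{8} + v_{9} = v_{1} + v_{6} + v_{11} — sig = (3; 1,1,1)
  • {1,6,10,11}:  v_{1} + v_{6} + v_{10} + v_{11} = v_{8} — sig = (4; 1)
  • {1,6,8,9,11}:  v_{1} + v_{6} + v_{8} + v_{9} + v_{11} = v_{4} — sig = (5; 1)
  • {2,3,5,9,11}:  v_{2} + v_{3} + v_{5} + v_{9} + v_{11} = v_{7} — sig = (5; 1)

Signatures (|P|; sorted positive RHS coefficients), sorted:
    |P|=2: 12 collections, coeffs (), (1), (1,1), (1,1,1), (1,1,1), (1,1,1), (1,1,1,1), (1,1,1,1), (1,1,1,1), (1,2), (1,2), (2,2,2)
    |P|=3: 3 collections, coeffs (), (1), (1,1,1)
    |P|=4: 1 collection, coeffs (1)
    |P|=5: 2 collections, coeffs (1), (1)


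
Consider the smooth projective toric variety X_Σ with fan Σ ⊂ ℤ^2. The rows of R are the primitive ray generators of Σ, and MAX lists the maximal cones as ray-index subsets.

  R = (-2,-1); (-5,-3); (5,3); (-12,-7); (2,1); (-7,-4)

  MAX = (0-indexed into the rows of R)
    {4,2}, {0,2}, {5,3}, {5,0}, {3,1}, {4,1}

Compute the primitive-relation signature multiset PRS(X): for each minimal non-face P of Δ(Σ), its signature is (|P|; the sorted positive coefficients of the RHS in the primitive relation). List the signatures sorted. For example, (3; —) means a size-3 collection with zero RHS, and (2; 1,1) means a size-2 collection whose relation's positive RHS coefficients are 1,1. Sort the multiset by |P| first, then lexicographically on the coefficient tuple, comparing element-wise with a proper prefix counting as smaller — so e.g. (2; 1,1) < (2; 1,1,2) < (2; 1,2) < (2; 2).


Minimal non-faces — 9 found among 6 rays, 6 max cones:

  P = {0,4}:  v_{0} + v_{4} = 0  ⇒ sig = (2; —)
  P = {1,2}:  v_{1} + v_{2} = 0  ⇒ sig = (2; —)
  P = {0,1}:  v_{0} + v_{1} = v_{5}  ⇒ sig = (2; 1)
  P = {1,5}:  v_{1} + v_{5} = v_{3}  ⇒ sig = (2; 1)
  P = {2,3}:  v_{2} + v_{3} = v_{5}  ⇒ sig = (2; 1)
  P = {2,5}:  v_{2} + v_{5} = v_{0}  ⇒ sig = (2; 1)
  P = {4,5}:  v_{4} + v_{5} = v_{1}  ⇒ sig = (2; 1)
  P = {0,3}:  v_{0} + v_{3} = 2·v_{5}  ⇒ sig = (2; 2)
  P = {3,4}:  v_{3} + v_{4} = 2·v_{1}  ⇒ sig = (2; 2)

Sorted signature multiset PRS(X):
    |P|=2: 9 collections, coeffs (), (), (1), (1), (1), (1), (1), (2), (2)


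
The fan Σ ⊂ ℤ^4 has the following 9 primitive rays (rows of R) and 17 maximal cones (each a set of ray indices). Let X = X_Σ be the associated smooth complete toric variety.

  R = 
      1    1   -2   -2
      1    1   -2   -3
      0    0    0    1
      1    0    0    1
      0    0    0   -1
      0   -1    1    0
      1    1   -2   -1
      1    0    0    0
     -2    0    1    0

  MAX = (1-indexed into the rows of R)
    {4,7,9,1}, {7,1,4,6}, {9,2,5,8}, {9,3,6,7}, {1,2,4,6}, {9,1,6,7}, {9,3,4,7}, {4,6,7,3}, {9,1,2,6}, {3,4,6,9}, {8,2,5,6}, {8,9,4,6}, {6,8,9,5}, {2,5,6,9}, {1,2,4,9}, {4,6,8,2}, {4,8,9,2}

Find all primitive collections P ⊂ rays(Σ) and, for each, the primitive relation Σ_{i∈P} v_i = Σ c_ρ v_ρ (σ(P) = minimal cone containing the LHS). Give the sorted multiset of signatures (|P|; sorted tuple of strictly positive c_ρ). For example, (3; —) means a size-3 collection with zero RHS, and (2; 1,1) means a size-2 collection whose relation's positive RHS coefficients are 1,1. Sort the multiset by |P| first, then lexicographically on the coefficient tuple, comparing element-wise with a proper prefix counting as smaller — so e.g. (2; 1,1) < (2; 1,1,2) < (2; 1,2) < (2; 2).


|primitive collections| = 14. Relations:

  P = {3,5}:  v_{3} + v_{5} = 0  ⟹  sig = (2; —)
  P = {1,3}:  v_{1} + v_{3} = v_{7}  ⟹  sig = (2; 1)
  P = {1,5}:  v_{1} + v_{5} = v_{2}  ⟹  sig = (2; 1)
  P = {2,3}:  v_{2} + v_{3} = v_{1}  ⟹  sig = (2; 1)
  P = {3,8}:  v_{3} + v_{8} = v_{4}  ⟹  sig = (2; 1)
  P = {4,5}:  v_{4} + v_{5} = v_{8}  ⟹  sig = (2; 1)
  P = {5,7}:  v_{5} + v_{7} = v_{1}  ⟹  sig = (2; 1)
  P = {1,8}:  v_{1} + v_{8} = v_{2} + v_{4}  ⟹  sig = (2; 1,1)
  P = {7,8}:  v_{7} + v_{8} = v_{1} + v_{4}  ⟹  sig = (2; 1,1)
  P = {2,7}:  v_{2} + v_{7} = 2·v_{1}  ⟹  sig = (2; 2)
  P = {4,6,7,9}:  v_{4} + v_{6} + v_{7} + v_{9} = 0  ⟹  sig = (4; —)
  P = {1,4,6,9}:  v_{1} + v_{4} + v_{6} + v_{9} = v_{5}  ⟹  sig = (4; 1)
  P = {2,4,6,9}:  v_{2} + v_{4} + v_{6} + v_{9} = 2·v_{5}  ⟹  sig = (4; 2)
  P = {2,6,8,9}:  v_{2} + v_{6} + v_{8} + v_{9} = 3·v_{5}  ⟹  sig = (4; 3)

Hence PRS(X_Σ) =
{ (2; —),  (2; 1) ×6,  (2; 1,1) ×2,  (2; 2),  (4; —),  (4; 1),  (4; 2),  (4; 3) }


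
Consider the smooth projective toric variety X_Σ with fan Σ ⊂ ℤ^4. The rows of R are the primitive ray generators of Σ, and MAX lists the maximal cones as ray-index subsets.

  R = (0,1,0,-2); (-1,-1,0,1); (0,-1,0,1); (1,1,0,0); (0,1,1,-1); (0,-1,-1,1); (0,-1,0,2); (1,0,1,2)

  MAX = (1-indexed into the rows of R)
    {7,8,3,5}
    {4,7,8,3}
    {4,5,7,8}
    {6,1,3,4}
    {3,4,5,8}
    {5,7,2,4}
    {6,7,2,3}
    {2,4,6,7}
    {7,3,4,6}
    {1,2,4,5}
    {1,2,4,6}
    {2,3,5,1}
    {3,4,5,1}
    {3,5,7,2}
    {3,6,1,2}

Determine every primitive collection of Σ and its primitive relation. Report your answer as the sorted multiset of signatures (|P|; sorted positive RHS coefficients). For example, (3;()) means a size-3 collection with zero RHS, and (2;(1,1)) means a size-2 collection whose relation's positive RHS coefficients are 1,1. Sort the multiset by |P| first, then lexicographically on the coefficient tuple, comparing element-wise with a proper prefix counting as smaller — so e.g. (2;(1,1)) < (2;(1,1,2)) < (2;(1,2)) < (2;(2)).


7 collections generate NE(X_Σ); each relation:

  {1,7}:  v_{1} + v_{7} = 0  so sig = (2;())
  {5,6}:  v_{5} + v_{6} = 0  so sig = (2;())
  {1,8}:  v_{1} + v_{8} = v_{3} + v_{4} + v_{5}  so sig = (2;(1,1,1))
  {6,8}:  v_{6} + v_{8} = v_{3} + v_{4} + v_{7}  so sig = (2;(1,1,1))
  {2,8}:  v_{2} + v_{8} = v_{5} + 2·v_{7}  so sig = (2;(1,2))
  {2,3,4}:  v_{2} + v_{3} + v_{4} = v_{7}  so sig = (3;(1))
  {3,4,5,7}:  v_{3} + v_{4} + v_{5} + v_{7} = v_{8}  so sig = (4;(1))

Hence PRS(X_Σ) =
    (2;())
    (2;())
    (2;(1,1,1))
    (2;(1,1,1))
    (2;(1,2))
    (3;(1))
    (4;(1))


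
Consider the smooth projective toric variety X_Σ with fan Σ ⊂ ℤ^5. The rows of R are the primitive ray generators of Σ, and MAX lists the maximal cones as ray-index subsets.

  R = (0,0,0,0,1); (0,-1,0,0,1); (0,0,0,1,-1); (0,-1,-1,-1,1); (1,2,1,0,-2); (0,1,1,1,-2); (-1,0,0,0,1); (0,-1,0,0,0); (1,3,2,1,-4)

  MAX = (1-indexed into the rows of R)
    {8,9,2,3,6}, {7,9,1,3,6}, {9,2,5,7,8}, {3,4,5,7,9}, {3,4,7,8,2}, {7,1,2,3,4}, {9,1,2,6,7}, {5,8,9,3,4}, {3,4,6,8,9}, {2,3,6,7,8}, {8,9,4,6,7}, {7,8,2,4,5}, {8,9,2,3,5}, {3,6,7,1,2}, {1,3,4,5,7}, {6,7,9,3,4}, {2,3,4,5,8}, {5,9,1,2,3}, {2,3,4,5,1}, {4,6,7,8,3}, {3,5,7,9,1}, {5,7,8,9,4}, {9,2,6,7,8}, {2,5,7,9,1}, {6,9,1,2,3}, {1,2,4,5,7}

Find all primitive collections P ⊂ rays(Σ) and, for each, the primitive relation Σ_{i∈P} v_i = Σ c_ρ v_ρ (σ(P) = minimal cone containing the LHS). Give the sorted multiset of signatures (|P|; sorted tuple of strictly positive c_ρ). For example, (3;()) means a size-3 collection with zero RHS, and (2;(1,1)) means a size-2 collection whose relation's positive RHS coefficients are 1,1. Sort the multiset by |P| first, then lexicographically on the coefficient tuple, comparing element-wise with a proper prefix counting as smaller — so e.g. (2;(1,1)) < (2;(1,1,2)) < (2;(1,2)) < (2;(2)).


10 minimal non-faces of Δ(Σ) (on 9 rays):

  P={1,8}:  v_{1} + v_{8} = v_{2} ; sig = (2;(1))
  P={5,6}:  v_{5} + v_{6} = v_{9} ; sig = (2;(1))
  P={1,4,6}:  v_{1} + v_{4} + v_{6} = 0 ; sig = (3;())
  P={1,4,9}:  v_{1} + v_{4} + v_{9} = v_{5} ; sig = (3;(1))
  P={2,4,6}:  v_{2} + v_{4} + v_{6} = v_{8} ; sig = (3;(1))
  P={2,4,9}:  v_{2} + v_{4} + v_{9} = v_{5} + v_{8} ; sig = (3;(1,1))
  P={3,5,7,8}:  v_{3} + v_{5} + v_{7} + v_{8} = v_{6} ; sig = (4;(1))
  P={2,3,5,7}:  v_{2} + v_{3} + v_{5} + v_{7} = v_{1} + v_{6} ; sig = (4;(1,1))
  P={2,3,7,9}:  v_{2} + v_{3} + v_{7} + v_{9} = v_{1} + 2·v_{6} ; sig = (4;(1,2))
  P={3,7,8,9}:  v_{3} + v_{7} + v_{8} + v_{9} = 2·v_{6} ; sig = (4;(2))

Sorted signature multiset PRS(X):
{ (2;(1)) ×2,  (3;()),  (3;(1)) ×2,  (3;(1,1)),  (4;(1)),  (4;(1,1)),  (4;(1,2)),  (4;(2)) }


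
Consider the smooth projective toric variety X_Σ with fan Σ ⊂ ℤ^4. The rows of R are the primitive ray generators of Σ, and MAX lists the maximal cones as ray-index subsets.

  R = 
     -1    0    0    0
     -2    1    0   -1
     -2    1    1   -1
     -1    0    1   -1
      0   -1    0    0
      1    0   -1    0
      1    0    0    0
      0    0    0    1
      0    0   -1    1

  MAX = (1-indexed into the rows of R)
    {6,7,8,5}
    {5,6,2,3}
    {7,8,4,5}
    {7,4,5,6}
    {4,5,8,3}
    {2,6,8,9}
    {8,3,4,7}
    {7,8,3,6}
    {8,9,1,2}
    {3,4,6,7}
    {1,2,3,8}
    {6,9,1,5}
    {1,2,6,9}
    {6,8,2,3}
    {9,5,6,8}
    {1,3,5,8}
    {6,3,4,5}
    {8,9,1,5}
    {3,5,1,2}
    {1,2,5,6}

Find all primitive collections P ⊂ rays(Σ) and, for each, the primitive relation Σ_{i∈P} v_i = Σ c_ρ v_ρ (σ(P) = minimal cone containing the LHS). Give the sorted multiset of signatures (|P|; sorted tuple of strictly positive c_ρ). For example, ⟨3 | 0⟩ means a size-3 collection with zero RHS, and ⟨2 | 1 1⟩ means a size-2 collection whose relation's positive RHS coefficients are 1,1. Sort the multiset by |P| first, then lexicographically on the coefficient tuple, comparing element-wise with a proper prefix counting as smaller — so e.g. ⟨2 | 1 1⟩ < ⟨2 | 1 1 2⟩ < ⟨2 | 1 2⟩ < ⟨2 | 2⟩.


The 14 primitive collections of Σ (r=9, n=4):

  P={1,7}:  v_{1} + v_{7} = 0  ⇒ sig = ⟨2 | 0⟩
  P={4,9}:  v_{4} + v_{9} = v_{1}  ⇒ sig = ⟨2 | 1⟩
  P={1,4}:  v_{1} + v_{4} = v_{3} + v_{5}  ⇒ sig = ⟨2 | 1 1⟩
  P={2,7}:  v_{2} + v_{7} = v_{3} + v_{6}  ⇒ sig = ⟨2 | 1 1⟩
  P={3,9}:  v_{3} + v_{9} = v_{2} + v_{8}  ⇒ sig = ⟨2 | 1 1⟩
  P={7,9}:  v_{7} + v_{9} = v_{6} + v_{8}  ⇒ sig = ⟨2 | 1 1⟩
  P={2,4}:  v_{2} + v_{4} = 2·v_{3} + v_{5} + v_{6}  ⇒ sig = ⟨2 | 1 1 2⟩
  P={4,6,8}:  v_{4} + v_{6} + v_{8} = 0  ⇒ sig = ⟨3 | 0⟩
  P={1,3,6}:  v_{1} + v_{3} + v_{6} = v_{2}  ⇒ sig = ⟨3 | 1⟩
  P={1,6,8}:  v_{1} + v_{6} + v_{8} = v_{9}  ⇒ sig = ⟨3 | 1⟩
  P={3,5,7}:  v_{3} + v_{5} + v_{7} = v_{4}  ⇒ sig = ⟨3 | 1⟩
  P={2,5,9}:  v_{2} + v_{5} + v_{9} = 3·v_{1} + v_{6}  ⇒ sig = ⟨3 | 1 3⟩
  P={2,5,8}:  v_{2} + v_{5} + v_{8} = 2·v_{1}  ⇒ sig = ⟨3 | 2⟩
  P={3,5,6,8}:  v_{3} + v_{5} + v_{6} + v_{8} = v_{1}  ⇒ sig = ⟨4 | 1⟩

Hence PRS(X_Σ) =
    ⟨2 | 0⟩
    ⟨2 | 1⟩
    ⟨2 | 1 1⟩
    ⟨2 | 1 1⟩
    ⟨2 | 1 1⟩
    ⟨2 | 1 1⟩
    ⟨2 | 1 1 2⟩
    ⟨3 | 0⟩
    ⟨3 | 1⟩
    ⟨3 | 1⟩
    ⟨3 | 1⟩
    ⟨3 | 1 3⟩
    ⟨3 | 2⟩
    ⟨4 | 1⟩
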